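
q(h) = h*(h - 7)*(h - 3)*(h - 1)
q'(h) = h*(h - 7)*(h - 3) + h*(h - 7)*(h - 1) + h*(h - 3)*(h - 1) + (h - 7)*(h - 3)*(h - 1) = 4*h^3 - 33*h^2 + 62*h - 21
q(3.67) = -21.86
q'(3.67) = -40.21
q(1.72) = 8.37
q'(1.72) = 8.37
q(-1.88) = 234.63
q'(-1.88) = -280.77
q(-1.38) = 120.55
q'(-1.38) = -179.92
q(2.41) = 9.20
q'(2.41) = -7.26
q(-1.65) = 175.87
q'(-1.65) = -231.11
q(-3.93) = 1467.55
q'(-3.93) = -1017.14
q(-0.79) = 41.75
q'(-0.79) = -92.55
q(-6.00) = 4914.00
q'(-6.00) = -2445.00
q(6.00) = -90.00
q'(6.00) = 27.00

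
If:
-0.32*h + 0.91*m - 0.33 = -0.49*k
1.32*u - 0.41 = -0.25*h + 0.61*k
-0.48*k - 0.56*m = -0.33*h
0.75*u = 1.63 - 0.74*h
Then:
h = 2.09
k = 0.42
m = 0.87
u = 0.11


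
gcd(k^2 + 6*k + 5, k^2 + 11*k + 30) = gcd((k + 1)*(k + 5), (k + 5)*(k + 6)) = k + 5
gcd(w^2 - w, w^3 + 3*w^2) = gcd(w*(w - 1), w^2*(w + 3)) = w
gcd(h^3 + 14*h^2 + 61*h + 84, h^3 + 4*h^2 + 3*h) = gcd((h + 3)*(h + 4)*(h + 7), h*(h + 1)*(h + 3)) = h + 3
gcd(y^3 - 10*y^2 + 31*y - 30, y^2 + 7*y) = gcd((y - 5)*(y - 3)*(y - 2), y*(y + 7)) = 1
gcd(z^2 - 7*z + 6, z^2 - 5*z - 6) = z - 6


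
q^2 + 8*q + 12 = (q + 2)*(q + 6)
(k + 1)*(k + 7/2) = k^2 + 9*k/2 + 7/2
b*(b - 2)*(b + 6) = b^3 + 4*b^2 - 12*b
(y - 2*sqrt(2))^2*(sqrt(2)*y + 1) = sqrt(2)*y^3 - 7*y^2 + 4*sqrt(2)*y + 8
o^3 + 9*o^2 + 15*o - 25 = (o - 1)*(o + 5)^2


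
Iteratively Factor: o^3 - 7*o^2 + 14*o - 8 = (o - 1)*(o^2 - 6*o + 8) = (o - 2)*(o - 1)*(o - 4)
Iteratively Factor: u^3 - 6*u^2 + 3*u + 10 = (u + 1)*(u^2 - 7*u + 10) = (u - 5)*(u + 1)*(u - 2)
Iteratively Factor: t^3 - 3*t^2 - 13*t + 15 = (t + 3)*(t^2 - 6*t + 5) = (t - 5)*(t + 3)*(t - 1)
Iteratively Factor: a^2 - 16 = (a + 4)*(a - 4)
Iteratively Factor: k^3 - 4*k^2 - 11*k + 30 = (k - 5)*(k^2 + k - 6) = (k - 5)*(k + 3)*(k - 2)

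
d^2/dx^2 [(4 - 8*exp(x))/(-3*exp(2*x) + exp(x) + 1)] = (72*exp(4*x) - 120*exp(3*x) + 180*exp(2*x) - 60*exp(x) + 12)*exp(x)/(27*exp(6*x) - 27*exp(5*x) - 18*exp(4*x) + 17*exp(3*x) + 6*exp(2*x) - 3*exp(x) - 1)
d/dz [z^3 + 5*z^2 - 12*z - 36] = 3*z^2 + 10*z - 12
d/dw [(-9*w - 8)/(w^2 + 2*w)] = (9*w^2 + 16*w + 16)/(w^2*(w^2 + 4*w + 4))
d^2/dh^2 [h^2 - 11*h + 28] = 2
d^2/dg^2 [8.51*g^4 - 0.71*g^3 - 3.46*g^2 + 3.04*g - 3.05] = 102.12*g^2 - 4.26*g - 6.92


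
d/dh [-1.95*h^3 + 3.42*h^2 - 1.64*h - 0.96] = -5.85*h^2 + 6.84*h - 1.64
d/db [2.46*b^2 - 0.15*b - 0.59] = 4.92*b - 0.15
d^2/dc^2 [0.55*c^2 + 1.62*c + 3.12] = 1.10000000000000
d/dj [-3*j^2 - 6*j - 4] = -6*j - 6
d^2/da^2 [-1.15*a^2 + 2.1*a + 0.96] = -2.30000000000000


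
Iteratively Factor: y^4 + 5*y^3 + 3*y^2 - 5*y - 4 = (y + 1)*(y^3 + 4*y^2 - y - 4) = (y + 1)*(y + 4)*(y^2 - 1) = (y - 1)*(y + 1)*(y + 4)*(y + 1)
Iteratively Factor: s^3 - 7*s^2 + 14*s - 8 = (s - 4)*(s^2 - 3*s + 2) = (s - 4)*(s - 1)*(s - 2)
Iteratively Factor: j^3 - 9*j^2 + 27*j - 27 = (j - 3)*(j^2 - 6*j + 9) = (j - 3)^2*(j - 3)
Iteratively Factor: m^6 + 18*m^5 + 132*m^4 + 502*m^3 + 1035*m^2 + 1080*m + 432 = (m + 4)*(m^5 + 14*m^4 + 76*m^3 + 198*m^2 + 243*m + 108) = (m + 3)*(m + 4)*(m^4 + 11*m^3 + 43*m^2 + 69*m + 36) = (m + 3)*(m + 4)^2*(m^3 + 7*m^2 + 15*m + 9) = (m + 3)^2*(m + 4)^2*(m^2 + 4*m + 3) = (m + 3)^3*(m + 4)^2*(m + 1)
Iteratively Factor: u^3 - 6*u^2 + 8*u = (u)*(u^2 - 6*u + 8) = u*(u - 2)*(u - 4)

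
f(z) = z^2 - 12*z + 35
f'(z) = 2*z - 12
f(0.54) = 28.81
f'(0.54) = -10.92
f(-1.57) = 56.30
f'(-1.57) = -15.14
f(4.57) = 1.04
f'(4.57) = -2.86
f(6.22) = -0.95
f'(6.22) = 0.44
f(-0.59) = 42.43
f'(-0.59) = -13.18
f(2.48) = 11.39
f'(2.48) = -7.04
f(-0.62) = 42.82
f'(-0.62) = -13.24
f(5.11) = -0.21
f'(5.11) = -1.78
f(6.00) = -1.00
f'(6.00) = 0.00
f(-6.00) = 143.00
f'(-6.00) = -24.00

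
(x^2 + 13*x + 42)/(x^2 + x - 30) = (x + 7)/(x - 5)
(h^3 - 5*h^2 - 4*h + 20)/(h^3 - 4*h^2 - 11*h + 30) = (h + 2)/(h + 3)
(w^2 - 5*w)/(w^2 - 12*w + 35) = w/(w - 7)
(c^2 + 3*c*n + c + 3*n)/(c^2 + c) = (c + 3*n)/c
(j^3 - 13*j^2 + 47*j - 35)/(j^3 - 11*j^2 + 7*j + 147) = (j^2 - 6*j + 5)/(j^2 - 4*j - 21)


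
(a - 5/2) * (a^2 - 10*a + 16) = a^3 - 25*a^2/2 + 41*a - 40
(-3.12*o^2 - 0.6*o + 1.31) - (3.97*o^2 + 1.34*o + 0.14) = -7.09*o^2 - 1.94*o + 1.17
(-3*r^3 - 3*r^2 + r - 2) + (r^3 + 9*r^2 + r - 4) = -2*r^3 + 6*r^2 + 2*r - 6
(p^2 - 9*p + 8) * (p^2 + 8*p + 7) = p^4 - p^3 - 57*p^2 + p + 56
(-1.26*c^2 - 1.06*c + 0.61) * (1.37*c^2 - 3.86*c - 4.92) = -1.7262*c^4 + 3.4114*c^3 + 11.1265*c^2 + 2.8606*c - 3.0012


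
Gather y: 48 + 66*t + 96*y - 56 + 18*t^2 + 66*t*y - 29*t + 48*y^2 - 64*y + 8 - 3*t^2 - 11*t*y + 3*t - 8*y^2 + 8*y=15*t^2 + 40*t + 40*y^2 + y*(55*t + 40)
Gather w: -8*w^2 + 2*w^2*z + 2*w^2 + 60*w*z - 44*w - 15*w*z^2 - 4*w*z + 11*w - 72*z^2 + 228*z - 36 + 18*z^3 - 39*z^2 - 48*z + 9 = w^2*(2*z - 6) + w*(-15*z^2 + 56*z - 33) + 18*z^3 - 111*z^2 + 180*z - 27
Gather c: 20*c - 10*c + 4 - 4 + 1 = 10*c + 1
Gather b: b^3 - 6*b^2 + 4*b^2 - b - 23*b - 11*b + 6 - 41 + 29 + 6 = b^3 - 2*b^2 - 35*b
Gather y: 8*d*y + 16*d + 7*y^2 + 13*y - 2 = 16*d + 7*y^2 + y*(8*d + 13) - 2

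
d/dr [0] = 0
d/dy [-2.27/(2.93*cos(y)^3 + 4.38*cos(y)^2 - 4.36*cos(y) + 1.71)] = (-19.9533*cos(y)^2 - 19.8852*cos(y) + 9.8972)*sin(y)/(2.93*cos(y)^3 + 4.38*cos(y)^2 - 4.36*cos(y) + 1.71)^2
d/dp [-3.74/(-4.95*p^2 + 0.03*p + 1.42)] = (0.1122 - 37.026*p)/(-4.95*p^2 + 0.03*p + 1.42)^2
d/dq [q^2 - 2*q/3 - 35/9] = 2*q - 2/3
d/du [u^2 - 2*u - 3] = 2*u - 2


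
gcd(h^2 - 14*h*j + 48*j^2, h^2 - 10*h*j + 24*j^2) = h - 6*j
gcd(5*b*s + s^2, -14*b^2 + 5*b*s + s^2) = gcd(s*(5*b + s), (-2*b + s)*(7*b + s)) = 1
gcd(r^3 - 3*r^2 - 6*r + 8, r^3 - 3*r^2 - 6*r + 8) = r^3 - 3*r^2 - 6*r + 8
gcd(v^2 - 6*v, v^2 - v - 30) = v - 6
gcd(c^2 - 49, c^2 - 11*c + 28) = c - 7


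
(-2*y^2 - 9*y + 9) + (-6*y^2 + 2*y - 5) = -8*y^2 - 7*y + 4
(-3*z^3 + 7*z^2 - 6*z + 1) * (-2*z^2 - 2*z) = 6*z^5 - 8*z^4 - 2*z^3 + 10*z^2 - 2*z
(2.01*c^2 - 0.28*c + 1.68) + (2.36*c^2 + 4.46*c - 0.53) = 4.37*c^2 + 4.18*c + 1.15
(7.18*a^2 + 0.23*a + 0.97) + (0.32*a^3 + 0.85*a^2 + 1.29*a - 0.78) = 0.32*a^3 + 8.03*a^2 + 1.52*a + 0.19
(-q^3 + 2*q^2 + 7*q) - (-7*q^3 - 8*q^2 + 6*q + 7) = 6*q^3 + 10*q^2 + q - 7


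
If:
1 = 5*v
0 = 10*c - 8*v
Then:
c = 4/25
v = 1/5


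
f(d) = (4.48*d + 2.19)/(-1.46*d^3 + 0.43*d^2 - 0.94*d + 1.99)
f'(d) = (4.48*d + 2.19)*(4.38*d^2 - 0.86*d + 0.94)/(-1.46*d^3 + 0.43*d^2 - 0.94*d + 1.99)^2 + 4.48/(-1.46*d^3 + 0.43*d^2 - 0.94*d + 1.99)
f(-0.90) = -0.43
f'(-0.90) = 0.52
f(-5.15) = -0.10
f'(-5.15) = -0.03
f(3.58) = -0.29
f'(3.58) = 0.18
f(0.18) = 1.64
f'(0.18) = 3.29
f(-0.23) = 0.52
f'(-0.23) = 2.31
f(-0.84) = -0.40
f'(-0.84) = 0.66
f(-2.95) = -0.24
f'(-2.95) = -0.12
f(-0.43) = 0.10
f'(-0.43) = 1.81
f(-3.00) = -0.23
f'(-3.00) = -0.12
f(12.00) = -0.02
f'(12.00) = 0.00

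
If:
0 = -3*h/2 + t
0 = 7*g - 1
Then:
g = 1/7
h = 2*t/3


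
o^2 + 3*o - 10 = (o - 2)*(o + 5)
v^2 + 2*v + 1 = (v + 1)^2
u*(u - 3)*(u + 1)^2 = u^4 - u^3 - 5*u^2 - 3*u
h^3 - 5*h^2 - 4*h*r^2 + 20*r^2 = (h - 5)*(h - 2*r)*(h + 2*r)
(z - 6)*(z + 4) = z^2 - 2*z - 24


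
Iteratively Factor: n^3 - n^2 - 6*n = (n - 3)*(n^2 + 2*n) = (n - 3)*(n + 2)*(n)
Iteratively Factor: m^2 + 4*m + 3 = (m + 3)*(m + 1)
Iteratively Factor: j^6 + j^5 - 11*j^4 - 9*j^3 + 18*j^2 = (j)*(j^5 + j^4 - 11*j^3 - 9*j^2 + 18*j) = j*(j - 1)*(j^4 + 2*j^3 - 9*j^2 - 18*j) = j*(j - 1)*(j + 2)*(j^3 - 9*j) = j*(j - 1)*(j + 2)*(j + 3)*(j^2 - 3*j) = j*(j - 3)*(j - 1)*(j + 2)*(j + 3)*(j)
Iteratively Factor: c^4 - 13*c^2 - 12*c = (c - 4)*(c^3 + 4*c^2 + 3*c) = c*(c - 4)*(c^2 + 4*c + 3) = c*(c - 4)*(c + 1)*(c + 3)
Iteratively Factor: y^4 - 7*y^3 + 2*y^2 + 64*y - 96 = (y - 2)*(y^3 - 5*y^2 - 8*y + 48) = (y - 4)*(y - 2)*(y^2 - y - 12) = (y - 4)*(y - 2)*(y + 3)*(y - 4)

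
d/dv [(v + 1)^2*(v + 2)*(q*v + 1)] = (v + 1)*(q*(v + 1)*(v + 2) + (v + 1)*(q*v + 1) + 2*(v + 2)*(q*v + 1))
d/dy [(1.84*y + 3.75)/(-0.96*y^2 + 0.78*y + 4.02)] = (1.7664*y^2 + 7.2*y + 4.4718)/(0.9216*y^4 - 1.4976*y^3 - 7.11*y^2 + 6.2712*y + 16.1604)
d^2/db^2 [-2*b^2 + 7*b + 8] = -4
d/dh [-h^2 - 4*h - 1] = -2*h - 4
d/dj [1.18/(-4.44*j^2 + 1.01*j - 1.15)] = (10.4784*j - 1.1918)/(4.44*j^2 - 1.01*j + 1.15)^2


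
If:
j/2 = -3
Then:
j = -6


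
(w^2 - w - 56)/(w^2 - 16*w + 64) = (w + 7)/(w - 8)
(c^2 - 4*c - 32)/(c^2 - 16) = (c - 8)/(c - 4)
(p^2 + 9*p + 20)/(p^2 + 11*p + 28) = (p + 5)/(p + 7)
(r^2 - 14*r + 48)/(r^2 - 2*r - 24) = (r - 8)/(r + 4)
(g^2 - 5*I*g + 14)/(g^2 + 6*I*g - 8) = (g - 7*I)/(g + 4*I)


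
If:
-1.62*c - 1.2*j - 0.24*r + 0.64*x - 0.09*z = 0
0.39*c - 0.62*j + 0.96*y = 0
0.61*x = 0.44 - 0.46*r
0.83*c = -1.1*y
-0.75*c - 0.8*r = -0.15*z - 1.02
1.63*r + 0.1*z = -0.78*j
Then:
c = 0.50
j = -0.27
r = 0.30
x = 0.50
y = -0.38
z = -2.70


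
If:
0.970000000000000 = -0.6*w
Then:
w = -1.62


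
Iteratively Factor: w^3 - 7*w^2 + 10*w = (w - 5)*(w^2 - 2*w) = (w - 5)*(w - 2)*(w)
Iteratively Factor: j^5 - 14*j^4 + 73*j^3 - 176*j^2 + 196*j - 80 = (j - 4)*(j^4 - 10*j^3 + 33*j^2 - 44*j + 20) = (j - 4)*(j - 2)*(j^3 - 8*j^2 + 17*j - 10) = (j - 4)*(j - 2)*(j - 1)*(j^2 - 7*j + 10) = (j - 5)*(j - 4)*(j - 2)*(j - 1)*(j - 2)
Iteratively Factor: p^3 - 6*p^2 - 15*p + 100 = (p - 5)*(p^2 - p - 20) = (p - 5)*(p + 4)*(p - 5)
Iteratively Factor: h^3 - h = (h + 1)*(h^2 - h) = (h - 1)*(h + 1)*(h)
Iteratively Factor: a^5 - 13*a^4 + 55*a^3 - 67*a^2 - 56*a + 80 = (a + 1)*(a^4 - 14*a^3 + 69*a^2 - 136*a + 80) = (a - 5)*(a + 1)*(a^3 - 9*a^2 + 24*a - 16) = (a - 5)*(a - 4)*(a + 1)*(a^2 - 5*a + 4) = (a - 5)*(a - 4)*(a - 1)*(a + 1)*(a - 4)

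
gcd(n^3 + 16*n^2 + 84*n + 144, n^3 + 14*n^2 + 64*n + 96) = n^2 + 10*n + 24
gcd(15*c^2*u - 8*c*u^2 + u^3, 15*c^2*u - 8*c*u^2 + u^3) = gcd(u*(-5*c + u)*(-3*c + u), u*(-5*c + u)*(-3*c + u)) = 15*c^2*u - 8*c*u^2 + u^3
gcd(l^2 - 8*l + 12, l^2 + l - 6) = l - 2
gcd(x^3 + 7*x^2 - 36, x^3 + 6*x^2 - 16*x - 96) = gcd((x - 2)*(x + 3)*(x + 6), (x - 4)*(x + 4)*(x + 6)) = x + 6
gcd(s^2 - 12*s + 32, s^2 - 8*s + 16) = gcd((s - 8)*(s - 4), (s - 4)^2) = s - 4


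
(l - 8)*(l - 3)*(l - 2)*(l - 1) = l^4 - 14*l^3 + 59*l^2 - 94*l + 48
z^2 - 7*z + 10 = (z - 5)*(z - 2)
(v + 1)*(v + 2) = v^2 + 3*v + 2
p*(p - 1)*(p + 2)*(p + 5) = p^4 + 6*p^3 + 3*p^2 - 10*p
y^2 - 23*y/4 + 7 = (y - 4)*(y - 7/4)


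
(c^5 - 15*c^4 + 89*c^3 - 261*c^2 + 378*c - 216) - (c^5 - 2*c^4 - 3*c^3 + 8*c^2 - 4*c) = -13*c^4 + 92*c^3 - 269*c^2 + 382*c - 216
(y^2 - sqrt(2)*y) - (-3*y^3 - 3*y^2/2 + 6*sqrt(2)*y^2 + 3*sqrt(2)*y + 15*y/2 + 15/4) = 3*y^3 - 6*sqrt(2)*y^2 + 5*y^2/2 - 15*y/2 - 4*sqrt(2)*y - 15/4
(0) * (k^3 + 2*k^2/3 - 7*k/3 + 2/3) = 0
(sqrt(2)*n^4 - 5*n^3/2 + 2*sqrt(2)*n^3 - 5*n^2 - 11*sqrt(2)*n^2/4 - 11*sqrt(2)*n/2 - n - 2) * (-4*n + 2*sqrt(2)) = -4*sqrt(2)*n^5 - 8*sqrt(2)*n^4 + 14*n^4 + 6*sqrt(2)*n^3 + 28*n^3 - 7*n^2 + 12*sqrt(2)*n^2 - 14*n - 2*sqrt(2)*n - 4*sqrt(2)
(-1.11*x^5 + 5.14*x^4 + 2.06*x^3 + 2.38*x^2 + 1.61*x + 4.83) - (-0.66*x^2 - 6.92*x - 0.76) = -1.11*x^5 + 5.14*x^4 + 2.06*x^3 + 3.04*x^2 + 8.53*x + 5.59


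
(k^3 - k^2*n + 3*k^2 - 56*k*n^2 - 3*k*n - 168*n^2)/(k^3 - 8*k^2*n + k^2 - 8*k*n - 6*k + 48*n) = (k + 7*n)/(k - 2)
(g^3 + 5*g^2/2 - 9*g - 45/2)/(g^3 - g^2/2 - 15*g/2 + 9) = (2*g^2 - g - 15)/(2*g^2 - 7*g + 6)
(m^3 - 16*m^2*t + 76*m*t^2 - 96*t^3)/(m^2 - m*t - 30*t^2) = (m^2 - 10*m*t + 16*t^2)/(m + 5*t)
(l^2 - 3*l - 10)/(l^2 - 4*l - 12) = (l - 5)/(l - 6)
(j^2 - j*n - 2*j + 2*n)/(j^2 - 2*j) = (j - n)/j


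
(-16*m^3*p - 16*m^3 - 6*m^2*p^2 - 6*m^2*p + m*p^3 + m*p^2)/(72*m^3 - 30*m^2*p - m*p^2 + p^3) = m*(-16*m^2*p - 16*m^2 - 6*m*p^2 - 6*m*p + p^3 + p^2)/(72*m^3 - 30*m^2*p - m*p^2 + p^3)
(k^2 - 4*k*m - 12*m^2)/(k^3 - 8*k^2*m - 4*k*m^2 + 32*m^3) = (k - 6*m)/(k^2 - 10*k*m + 16*m^2)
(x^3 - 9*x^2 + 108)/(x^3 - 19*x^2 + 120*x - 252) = (x + 3)/(x - 7)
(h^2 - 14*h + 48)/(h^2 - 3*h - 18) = (h - 8)/(h + 3)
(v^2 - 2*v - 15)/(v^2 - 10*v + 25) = (v + 3)/(v - 5)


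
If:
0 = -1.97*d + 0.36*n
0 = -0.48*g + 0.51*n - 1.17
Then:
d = 0.182741116751269*n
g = 1.0625*n - 2.4375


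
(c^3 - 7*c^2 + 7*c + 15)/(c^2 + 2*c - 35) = (c^2 - 2*c - 3)/(c + 7)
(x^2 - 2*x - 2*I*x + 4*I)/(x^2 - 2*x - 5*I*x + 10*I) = (x - 2*I)/(x - 5*I)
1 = 1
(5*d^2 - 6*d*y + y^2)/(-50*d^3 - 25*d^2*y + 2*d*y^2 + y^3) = (-d + y)/(10*d^2 + 7*d*y + y^2)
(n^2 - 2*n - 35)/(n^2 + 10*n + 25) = (n - 7)/(n + 5)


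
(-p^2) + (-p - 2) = -p^2 - p - 2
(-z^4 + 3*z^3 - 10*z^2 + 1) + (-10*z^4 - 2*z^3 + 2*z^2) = -11*z^4 + z^3 - 8*z^2 + 1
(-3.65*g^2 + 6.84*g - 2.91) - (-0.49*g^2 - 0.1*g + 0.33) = -3.16*g^2 + 6.94*g - 3.24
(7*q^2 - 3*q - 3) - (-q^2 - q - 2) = 8*q^2 - 2*q - 1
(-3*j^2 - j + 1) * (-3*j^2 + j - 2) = 9*j^4 + 2*j^2 + 3*j - 2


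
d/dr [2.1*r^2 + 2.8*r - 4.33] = 4.2*r + 2.8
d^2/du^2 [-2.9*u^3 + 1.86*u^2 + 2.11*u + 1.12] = 3.72 - 17.4*u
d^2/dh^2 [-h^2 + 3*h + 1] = -2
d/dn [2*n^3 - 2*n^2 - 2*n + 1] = 6*n^2 - 4*n - 2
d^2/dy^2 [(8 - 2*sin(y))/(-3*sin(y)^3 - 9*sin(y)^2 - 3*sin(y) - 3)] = 2*(-4*sin(y)^7 + 27*sin(y)^6 + 133*sin(y)^5 + 138*sin(y)^4 - 158*sin(y)^3 - 295*sin(y)^2 - 71*sin(y) + 14)/(3*(sin(y)^3 + 3*sin(y)^2 + sin(y) + 1)^3)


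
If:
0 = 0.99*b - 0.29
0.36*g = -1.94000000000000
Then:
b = 0.29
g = -5.39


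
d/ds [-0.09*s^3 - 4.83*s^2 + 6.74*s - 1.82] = -0.27*s^2 - 9.66*s + 6.74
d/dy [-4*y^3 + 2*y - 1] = 2 - 12*y^2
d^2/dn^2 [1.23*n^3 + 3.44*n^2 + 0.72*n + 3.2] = 7.38*n + 6.88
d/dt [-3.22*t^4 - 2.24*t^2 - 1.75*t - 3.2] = -12.88*t^3 - 4.48*t - 1.75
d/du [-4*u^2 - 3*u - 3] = -8*u - 3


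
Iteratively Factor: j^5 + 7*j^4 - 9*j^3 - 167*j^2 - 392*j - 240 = (j + 4)*(j^4 + 3*j^3 - 21*j^2 - 83*j - 60) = (j - 5)*(j + 4)*(j^3 + 8*j^2 + 19*j + 12) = (j - 5)*(j + 1)*(j + 4)*(j^2 + 7*j + 12) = (j - 5)*(j + 1)*(j + 3)*(j + 4)*(j + 4)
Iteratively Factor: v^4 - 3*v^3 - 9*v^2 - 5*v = (v + 1)*(v^3 - 4*v^2 - 5*v) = (v - 5)*(v + 1)*(v^2 + v) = v*(v - 5)*(v + 1)*(v + 1)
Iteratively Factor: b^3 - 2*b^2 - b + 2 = (b - 2)*(b^2 - 1) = (b - 2)*(b - 1)*(b + 1)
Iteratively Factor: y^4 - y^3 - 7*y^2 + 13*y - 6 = (y - 1)*(y^3 - 7*y + 6) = (y - 2)*(y - 1)*(y^2 + 2*y - 3) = (y - 2)*(y - 1)^2*(y + 3)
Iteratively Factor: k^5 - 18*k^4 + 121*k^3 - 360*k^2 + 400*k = (k - 5)*(k^4 - 13*k^3 + 56*k^2 - 80*k) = k*(k - 5)*(k^3 - 13*k^2 + 56*k - 80) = k*(k - 5)*(k - 4)*(k^2 - 9*k + 20) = k*(k - 5)*(k - 4)^2*(k - 5)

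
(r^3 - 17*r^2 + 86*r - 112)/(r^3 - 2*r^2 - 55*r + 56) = (r^2 - 9*r + 14)/(r^2 + 6*r - 7)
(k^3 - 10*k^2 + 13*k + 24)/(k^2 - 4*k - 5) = (k^2 - 11*k + 24)/(k - 5)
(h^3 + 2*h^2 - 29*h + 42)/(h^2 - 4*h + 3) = (h^2 + 5*h - 14)/(h - 1)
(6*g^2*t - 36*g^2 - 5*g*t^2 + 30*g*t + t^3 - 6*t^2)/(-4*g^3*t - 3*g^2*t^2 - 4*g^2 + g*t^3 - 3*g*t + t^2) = (-6*g^2*t + 36*g^2 + 5*g*t^2 - 30*g*t - t^3 + 6*t^2)/(4*g^3*t + 3*g^2*t^2 + 4*g^2 - g*t^3 + 3*g*t - t^2)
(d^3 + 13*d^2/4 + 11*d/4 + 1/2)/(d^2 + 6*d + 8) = (4*d^2 + 5*d + 1)/(4*(d + 4))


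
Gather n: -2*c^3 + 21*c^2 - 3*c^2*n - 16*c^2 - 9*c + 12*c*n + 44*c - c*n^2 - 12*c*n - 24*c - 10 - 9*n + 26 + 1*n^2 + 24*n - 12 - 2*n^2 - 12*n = -2*c^3 + 5*c^2 + 11*c + n^2*(-c - 1) + n*(3 - 3*c^2) + 4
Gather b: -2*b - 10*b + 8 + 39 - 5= 42 - 12*b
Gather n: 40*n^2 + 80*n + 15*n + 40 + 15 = 40*n^2 + 95*n + 55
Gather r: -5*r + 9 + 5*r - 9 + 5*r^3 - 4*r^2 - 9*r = 5*r^3 - 4*r^2 - 9*r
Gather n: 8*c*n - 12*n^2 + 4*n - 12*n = -12*n^2 + n*(8*c - 8)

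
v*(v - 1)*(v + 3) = v^3 + 2*v^2 - 3*v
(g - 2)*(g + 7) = g^2 + 5*g - 14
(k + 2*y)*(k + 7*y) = k^2 + 9*k*y + 14*y^2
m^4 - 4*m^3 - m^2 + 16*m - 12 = (m - 3)*(m - 2)*(m - 1)*(m + 2)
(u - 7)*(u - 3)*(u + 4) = u^3 - 6*u^2 - 19*u + 84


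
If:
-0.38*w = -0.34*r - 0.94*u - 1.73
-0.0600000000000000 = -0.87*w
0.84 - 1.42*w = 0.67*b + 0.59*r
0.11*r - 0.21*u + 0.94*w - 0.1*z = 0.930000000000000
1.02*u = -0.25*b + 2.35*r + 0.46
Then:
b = 1.72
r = -0.69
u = -1.56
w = 0.07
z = -6.13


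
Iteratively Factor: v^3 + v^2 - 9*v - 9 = (v - 3)*(v^2 + 4*v + 3) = (v - 3)*(v + 1)*(v + 3)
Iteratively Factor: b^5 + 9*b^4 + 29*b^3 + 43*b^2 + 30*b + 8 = (b + 1)*(b^4 + 8*b^3 + 21*b^2 + 22*b + 8) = (b + 1)*(b + 4)*(b^3 + 4*b^2 + 5*b + 2) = (b + 1)^2*(b + 4)*(b^2 + 3*b + 2) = (b + 1)^3*(b + 4)*(b + 2)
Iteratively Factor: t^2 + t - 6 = (t - 2)*(t + 3)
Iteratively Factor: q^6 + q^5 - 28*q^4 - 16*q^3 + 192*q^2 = (q)*(q^5 + q^4 - 28*q^3 - 16*q^2 + 192*q) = q*(q + 4)*(q^4 - 3*q^3 - 16*q^2 + 48*q) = q*(q - 3)*(q + 4)*(q^3 - 16*q) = q*(q - 4)*(q - 3)*(q + 4)*(q^2 + 4*q) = q*(q - 4)*(q - 3)*(q + 4)^2*(q)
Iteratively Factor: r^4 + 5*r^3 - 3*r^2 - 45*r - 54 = (r + 2)*(r^3 + 3*r^2 - 9*r - 27) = (r + 2)*(r + 3)*(r^2 - 9) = (r - 3)*(r + 2)*(r + 3)*(r + 3)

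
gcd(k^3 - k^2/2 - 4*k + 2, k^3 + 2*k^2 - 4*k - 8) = k^2 - 4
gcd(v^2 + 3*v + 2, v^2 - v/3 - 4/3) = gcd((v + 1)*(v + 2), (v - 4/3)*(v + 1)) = v + 1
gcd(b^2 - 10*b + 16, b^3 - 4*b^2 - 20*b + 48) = b - 2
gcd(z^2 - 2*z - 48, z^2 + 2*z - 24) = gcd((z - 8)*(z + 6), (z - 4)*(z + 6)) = z + 6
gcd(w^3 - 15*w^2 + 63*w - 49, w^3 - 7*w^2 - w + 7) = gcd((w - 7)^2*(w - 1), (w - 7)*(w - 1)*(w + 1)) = w^2 - 8*w + 7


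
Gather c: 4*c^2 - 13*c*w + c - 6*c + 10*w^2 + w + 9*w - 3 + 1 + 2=4*c^2 + c*(-13*w - 5) + 10*w^2 + 10*w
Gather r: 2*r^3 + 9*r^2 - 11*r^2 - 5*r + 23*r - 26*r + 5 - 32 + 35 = 2*r^3 - 2*r^2 - 8*r + 8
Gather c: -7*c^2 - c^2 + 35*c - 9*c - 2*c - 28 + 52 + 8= -8*c^2 + 24*c + 32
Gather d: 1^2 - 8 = -7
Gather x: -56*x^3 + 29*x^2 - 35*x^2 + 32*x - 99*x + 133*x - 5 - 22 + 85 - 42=-56*x^3 - 6*x^2 + 66*x + 16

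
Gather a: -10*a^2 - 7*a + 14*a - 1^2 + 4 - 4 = -10*a^2 + 7*a - 1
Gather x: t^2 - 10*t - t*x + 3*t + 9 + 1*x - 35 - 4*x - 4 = t^2 - 7*t + x*(-t - 3) - 30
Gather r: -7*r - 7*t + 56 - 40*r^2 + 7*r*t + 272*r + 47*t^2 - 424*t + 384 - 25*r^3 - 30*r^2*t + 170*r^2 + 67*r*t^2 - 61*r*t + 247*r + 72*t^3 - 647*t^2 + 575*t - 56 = -25*r^3 + r^2*(130 - 30*t) + r*(67*t^2 - 54*t + 512) + 72*t^3 - 600*t^2 + 144*t + 384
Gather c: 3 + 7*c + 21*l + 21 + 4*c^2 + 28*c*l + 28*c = 4*c^2 + c*(28*l + 35) + 21*l + 24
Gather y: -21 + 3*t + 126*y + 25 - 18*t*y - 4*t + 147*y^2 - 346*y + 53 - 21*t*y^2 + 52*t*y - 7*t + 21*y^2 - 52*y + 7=-8*t + y^2*(168 - 21*t) + y*(34*t - 272) + 64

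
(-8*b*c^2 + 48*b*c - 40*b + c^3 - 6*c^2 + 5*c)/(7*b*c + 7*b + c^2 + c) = (-8*b*c^2 + 48*b*c - 40*b + c^3 - 6*c^2 + 5*c)/(7*b*c + 7*b + c^2 + c)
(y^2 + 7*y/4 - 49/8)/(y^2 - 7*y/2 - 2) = (-8*y^2 - 14*y + 49)/(4*(-2*y^2 + 7*y + 4))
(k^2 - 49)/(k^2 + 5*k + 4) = (k^2 - 49)/(k^2 + 5*k + 4)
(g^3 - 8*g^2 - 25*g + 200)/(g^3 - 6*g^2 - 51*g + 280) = (g + 5)/(g + 7)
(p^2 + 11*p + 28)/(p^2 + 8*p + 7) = (p + 4)/(p + 1)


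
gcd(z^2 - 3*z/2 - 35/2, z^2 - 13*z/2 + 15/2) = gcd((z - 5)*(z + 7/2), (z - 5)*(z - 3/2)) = z - 5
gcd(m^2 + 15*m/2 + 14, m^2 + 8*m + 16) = m + 4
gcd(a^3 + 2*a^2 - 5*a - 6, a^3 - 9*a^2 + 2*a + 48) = 1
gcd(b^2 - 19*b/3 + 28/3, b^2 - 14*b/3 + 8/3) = b - 4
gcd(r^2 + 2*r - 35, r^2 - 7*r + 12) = 1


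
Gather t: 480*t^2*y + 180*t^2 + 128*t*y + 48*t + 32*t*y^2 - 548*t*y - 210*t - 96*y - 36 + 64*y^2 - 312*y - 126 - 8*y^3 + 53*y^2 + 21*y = t^2*(480*y + 180) + t*(32*y^2 - 420*y - 162) - 8*y^3 + 117*y^2 - 387*y - 162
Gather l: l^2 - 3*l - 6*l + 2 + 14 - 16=l^2 - 9*l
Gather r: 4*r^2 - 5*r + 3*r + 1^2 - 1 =4*r^2 - 2*r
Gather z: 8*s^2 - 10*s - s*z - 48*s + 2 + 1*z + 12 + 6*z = 8*s^2 - 58*s + z*(7 - s) + 14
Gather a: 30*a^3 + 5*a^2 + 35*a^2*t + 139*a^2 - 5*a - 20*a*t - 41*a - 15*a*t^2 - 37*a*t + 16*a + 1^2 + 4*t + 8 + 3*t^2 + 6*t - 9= 30*a^3 + a^2*(35*t + 144) + a*(-15*t^2 - 57*t - 30) + 3*t^2 + 10*t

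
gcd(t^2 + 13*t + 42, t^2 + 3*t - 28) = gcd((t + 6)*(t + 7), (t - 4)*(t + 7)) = t + 7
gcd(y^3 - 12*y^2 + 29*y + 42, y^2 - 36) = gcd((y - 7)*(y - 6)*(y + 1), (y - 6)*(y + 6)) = y - 6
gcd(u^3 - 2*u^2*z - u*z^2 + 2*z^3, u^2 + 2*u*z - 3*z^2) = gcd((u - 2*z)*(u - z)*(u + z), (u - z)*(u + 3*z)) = -u + z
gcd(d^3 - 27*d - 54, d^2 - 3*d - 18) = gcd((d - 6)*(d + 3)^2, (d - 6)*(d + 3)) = d^2 - 3*d - 18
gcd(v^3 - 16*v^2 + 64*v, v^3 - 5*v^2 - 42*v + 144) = v - 8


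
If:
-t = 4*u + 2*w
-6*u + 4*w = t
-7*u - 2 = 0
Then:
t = 4/3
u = -2/7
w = -2/21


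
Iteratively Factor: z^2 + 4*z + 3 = (z + 1)*(z + 3)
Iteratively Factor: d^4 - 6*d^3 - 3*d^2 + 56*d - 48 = (d - 1)*(d^3 - 5*d^2 - 8*d + 48) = (d - 4)*(d - 1)*(d^2 - d - 12) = (d - 4)*(d - 1)*(d + 3)*(d - 4)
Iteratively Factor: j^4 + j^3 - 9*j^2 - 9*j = (j)*(j^3 + j^2 - 9*j - 9) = j*(j + 1)*(j^2 - 9) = j*(j + 1)*(j + 3)*(j - 3)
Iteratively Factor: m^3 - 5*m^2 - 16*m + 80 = (m - 5)*(m^2 - 16) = (m - 5)*(m - 4)*(m + 4)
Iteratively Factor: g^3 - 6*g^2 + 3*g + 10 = (g - 2)*(g^2 - 4*g - 5) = (g - 5)*(g - 2)*(g + 1)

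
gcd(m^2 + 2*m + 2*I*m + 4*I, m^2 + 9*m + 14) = m + 2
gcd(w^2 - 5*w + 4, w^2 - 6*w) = 1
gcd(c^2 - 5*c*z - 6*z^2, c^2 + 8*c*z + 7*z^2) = c + z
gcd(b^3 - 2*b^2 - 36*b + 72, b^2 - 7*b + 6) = b - 6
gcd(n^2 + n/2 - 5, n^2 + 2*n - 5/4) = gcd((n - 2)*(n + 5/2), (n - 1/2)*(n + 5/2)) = n + 5/2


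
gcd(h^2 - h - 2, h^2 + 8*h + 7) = h + 1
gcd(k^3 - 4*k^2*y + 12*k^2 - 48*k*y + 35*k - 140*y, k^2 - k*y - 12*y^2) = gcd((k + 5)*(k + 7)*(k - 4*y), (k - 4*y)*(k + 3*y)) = -k + 4*y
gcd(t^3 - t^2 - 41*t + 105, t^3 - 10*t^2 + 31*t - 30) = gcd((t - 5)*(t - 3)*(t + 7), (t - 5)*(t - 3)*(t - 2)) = t^2 - 8*t + 15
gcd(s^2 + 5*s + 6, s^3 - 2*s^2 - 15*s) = s + 3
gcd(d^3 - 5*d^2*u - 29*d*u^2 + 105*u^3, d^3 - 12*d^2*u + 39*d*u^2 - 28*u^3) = -d + 7*u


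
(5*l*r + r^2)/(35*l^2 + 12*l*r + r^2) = r/(7*l + r)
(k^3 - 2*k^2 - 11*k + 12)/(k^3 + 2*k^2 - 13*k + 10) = (k^2 - k - 12)/(k^2 + 3*k - 10)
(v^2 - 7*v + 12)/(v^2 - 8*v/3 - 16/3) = 3*(v - 3)/(3*v + 4)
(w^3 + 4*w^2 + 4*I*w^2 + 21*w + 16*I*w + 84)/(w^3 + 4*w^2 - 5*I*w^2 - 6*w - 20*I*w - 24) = (w + 7*I)/(w - 2*I)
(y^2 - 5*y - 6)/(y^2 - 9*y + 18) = (y + 1)/(y - 3)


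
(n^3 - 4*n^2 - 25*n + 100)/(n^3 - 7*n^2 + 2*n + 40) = (n + 5)/(n + 2)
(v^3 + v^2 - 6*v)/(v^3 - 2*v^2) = (v + 3)/v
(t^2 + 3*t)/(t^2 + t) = (t + 3)/(t + 1)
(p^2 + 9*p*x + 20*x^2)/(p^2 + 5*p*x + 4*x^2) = (p + 5*x)/(p + x)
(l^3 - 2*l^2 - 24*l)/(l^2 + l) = (l^2 - 2*l - 24)/(l + 1)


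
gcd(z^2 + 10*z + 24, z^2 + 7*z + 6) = z + 6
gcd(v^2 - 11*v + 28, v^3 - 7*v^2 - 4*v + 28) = v - 7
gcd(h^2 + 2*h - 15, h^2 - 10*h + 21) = h - 3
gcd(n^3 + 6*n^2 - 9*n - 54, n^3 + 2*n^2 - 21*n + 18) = n^2 + 3*n - 18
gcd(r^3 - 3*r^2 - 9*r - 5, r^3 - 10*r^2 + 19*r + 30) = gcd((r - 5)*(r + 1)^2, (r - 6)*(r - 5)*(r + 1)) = r^2 - 4*r - 5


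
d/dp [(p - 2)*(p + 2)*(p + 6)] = 3*p^2 + 12*p - 4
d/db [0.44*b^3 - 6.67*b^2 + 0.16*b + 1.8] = 1.32*b^2 - 13.34*b + 0.16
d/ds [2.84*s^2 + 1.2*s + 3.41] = 5.68*s + 1.2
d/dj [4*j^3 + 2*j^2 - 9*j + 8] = 12*j^2 + 4*j - 9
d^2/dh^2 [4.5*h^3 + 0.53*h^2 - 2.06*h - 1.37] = 27.0*h + 1.06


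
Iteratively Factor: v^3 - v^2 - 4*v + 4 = (v - 2)*(v^2 + v - 2) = (v - 2)*(v - 1)*(v + 2)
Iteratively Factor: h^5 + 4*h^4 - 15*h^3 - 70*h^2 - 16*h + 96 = (h - 1)*(h^4 + 5*h^3 - 10*h^2 - 80*h - 96) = (h - 4)*(h - 1)*(h^3 + 9*h^2 + 26*h + 24) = (h - 4)*(h - 1)*(h + 3)*(h^2 + 6*h + 8) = (h - 4)*(h - 1)*(h + 2)*(h + 3)*(h + 4)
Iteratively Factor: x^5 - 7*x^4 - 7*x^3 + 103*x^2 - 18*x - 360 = (x - 4)*(x^4 - 3*x^3 - 19*x^2 + 27*x + 90) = (x - 4)*(x + 2)*(x^3 - 5*x^2 - 9*x + 45) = (x - 5)*(x - 4)*(x + 2)*(x^2 - 9) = (x - 5)*(x - 4)*(x - 3)*(x + 2)*(x + 3)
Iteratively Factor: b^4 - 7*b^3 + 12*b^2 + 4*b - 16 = (b - 2)*(b^3 - 5*b^2 + 2*b + 8) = (b - 2)*(b + 1)*(b^2 - 6*b + 8) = (b - 2)^2*(b + 1)*(b - 4)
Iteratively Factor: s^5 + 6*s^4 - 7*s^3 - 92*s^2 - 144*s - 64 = (s + 1)*(s^4 + 5*s^3 - 12*s^2 - 80*s - 64) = (s + 1)^2*(s^3 + 4*s^2 - 16*s - 64) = (s + 1)^2*(s + 4)*(s^2 - 16) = (s - 4)*(s + 1)^2*(s + 4)*(s + 4)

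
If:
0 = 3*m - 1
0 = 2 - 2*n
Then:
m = 1/3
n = 1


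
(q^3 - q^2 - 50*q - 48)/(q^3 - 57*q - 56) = (q + 6)/(q + 7)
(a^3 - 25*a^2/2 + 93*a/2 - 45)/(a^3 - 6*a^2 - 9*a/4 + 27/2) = 2*(a - 5)/(2*a + 3)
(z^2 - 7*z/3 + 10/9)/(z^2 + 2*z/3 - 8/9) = (3*z - 5)/(3*z + 4)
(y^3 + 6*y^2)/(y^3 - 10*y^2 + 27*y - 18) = y^2*(y + 6)/(y^3 - 10*y^2 + 27*y - 18)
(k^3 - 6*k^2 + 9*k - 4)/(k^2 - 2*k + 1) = k - 4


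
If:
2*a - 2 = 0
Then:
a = 1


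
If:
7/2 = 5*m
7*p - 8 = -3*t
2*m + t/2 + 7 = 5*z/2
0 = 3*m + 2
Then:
No Solution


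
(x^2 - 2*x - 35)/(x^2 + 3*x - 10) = (x - 7)/(x - 2)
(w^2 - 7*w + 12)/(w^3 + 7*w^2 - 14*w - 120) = (w - 3)/(w^2 + 11*w + 30)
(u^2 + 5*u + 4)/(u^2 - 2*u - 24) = (u + 1)/(u - 6)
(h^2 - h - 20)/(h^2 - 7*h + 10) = (h + 4)/(h - 2)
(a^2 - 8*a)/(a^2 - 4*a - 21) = a*(8 - a)/(-a^2 + 4*a + 21)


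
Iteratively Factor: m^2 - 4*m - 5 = (m - 5)*(m + 1)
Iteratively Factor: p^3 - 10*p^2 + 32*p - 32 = (p - 4)*(p^2 - 6*p + 8) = (p - 4)^2*(p - 2)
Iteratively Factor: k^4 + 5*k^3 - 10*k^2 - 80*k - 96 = (k + 4)*(k^3 + k^2 - 14*k - 24) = (k + 3)*(k + 4)*(k^2 - 2*k - 8) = (k + 2)*(k + 3)*(k + 4)*(k - 4)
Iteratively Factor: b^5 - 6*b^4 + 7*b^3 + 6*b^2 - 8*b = (b - 4)*(b^4 - 2*b^3 - b^2 + 2*b) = (b - 4)*(b + 1)*(b^3 - 3*b^2 + 2*b) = b*(b - 4)*(b + 1)*(b^2 - 3*b + 2) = b*(b - 4)*(b - 2)*(b + 1)*(b - 1)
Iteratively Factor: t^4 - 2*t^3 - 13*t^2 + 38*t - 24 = (t - 2)*(t^3 - 13*t + 12) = (t - 2)*(t + 4)*(t^2 - 4*t + 3) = (t - 2)*(t - 1)*(t + 4)*(t - 3)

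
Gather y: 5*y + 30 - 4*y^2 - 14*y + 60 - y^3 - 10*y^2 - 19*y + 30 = -y^3 - 14*y^2 - 28*y + 120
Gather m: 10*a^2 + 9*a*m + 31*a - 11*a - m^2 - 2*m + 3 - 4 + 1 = 10*a^2 + 20*a - m^2 + m*(9*a - 2)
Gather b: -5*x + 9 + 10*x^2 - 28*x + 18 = 10*x^2 - 33*x + 27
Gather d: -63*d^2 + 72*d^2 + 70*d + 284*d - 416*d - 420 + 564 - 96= 9*d^2 - 62*d + 48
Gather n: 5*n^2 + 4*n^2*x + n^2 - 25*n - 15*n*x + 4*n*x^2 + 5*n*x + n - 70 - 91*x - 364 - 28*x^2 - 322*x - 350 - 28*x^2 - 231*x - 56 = n^2*(4*x + 6) + n*(4*x^2 - 10*x - 24) - 56*x^2 - 644*x - 840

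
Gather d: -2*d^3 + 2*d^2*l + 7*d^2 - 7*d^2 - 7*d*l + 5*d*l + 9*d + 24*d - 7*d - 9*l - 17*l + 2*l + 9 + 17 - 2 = -2*d^3 + 2*d^2*l + d*(26 - 2*l) - 24*l + 24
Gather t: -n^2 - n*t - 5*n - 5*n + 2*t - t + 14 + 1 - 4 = -n^2 - 10*n + t*(1 - n) + 11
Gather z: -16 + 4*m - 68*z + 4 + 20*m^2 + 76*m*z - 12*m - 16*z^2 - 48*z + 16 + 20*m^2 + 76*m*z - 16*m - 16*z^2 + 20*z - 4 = 40*m^2 - 24*m - 32*z^2 + z*(152*m - 96)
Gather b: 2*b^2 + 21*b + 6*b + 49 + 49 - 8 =2*b^2 + 27*b + 90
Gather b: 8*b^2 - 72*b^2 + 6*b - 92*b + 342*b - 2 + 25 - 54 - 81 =-64*b^2 + 256*b - 112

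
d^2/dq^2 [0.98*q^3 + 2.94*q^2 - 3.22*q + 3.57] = 5.88*q + 5.88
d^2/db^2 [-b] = 0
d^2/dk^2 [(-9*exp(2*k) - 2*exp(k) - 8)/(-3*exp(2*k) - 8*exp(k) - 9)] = (-198*exp(4*k) - 156*exp(3*k) + 2196*exp(2*k) + 2420*exp(k) - 414)*exp(k)/(27*exp(6*k) + 216*exp(5*k) + 819*exp(4*k) + 1808*exp(3*k) + 2457*exp(2*k) + 1944*exp(k) + 729)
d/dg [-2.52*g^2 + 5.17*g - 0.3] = 5.17 - 5.04*g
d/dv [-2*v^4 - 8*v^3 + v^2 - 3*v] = -8*v^3 - 24*v^2 + 2*v - 3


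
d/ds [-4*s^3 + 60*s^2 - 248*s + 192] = -12*s^2 + 120*s - 248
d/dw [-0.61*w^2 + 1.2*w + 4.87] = 1.2 - 1.22*w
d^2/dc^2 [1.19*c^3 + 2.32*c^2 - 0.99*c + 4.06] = 7.14*c + 4.64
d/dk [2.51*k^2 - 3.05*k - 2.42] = 5.02*k - 3.05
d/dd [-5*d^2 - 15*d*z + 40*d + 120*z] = -10*d - 15*z + 40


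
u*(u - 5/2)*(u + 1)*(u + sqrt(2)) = u^4 - 3*u^3/2 + sqrt(2)*u^3 - 5*u^2/2 - 3*sqrt(2)*u^2/2 - 5*sqrt(2)*u/2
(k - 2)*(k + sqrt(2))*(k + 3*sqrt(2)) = k^3 - 2*k^2 + 4*sqrt(2)*k^2 - 8*sqrt(2)*k + 6*k - 12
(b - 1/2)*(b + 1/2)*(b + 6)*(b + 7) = b^4 + 13*b^3 + 167*b^2/4 - 13*b/4 - 21/2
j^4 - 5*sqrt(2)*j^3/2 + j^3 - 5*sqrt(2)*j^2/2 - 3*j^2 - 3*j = j*(j + 1)*(j - 3*sqrt(2))*(j + sqrt(2)/2)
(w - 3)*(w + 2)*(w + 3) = w^3 + 2*w^2 - 9*w - 18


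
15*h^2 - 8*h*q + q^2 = (-5*h + q)*(-3*h + q)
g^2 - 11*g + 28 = (g - 7)*(g - 4)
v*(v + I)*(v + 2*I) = v^3 + 3*I*v^2 - 2*v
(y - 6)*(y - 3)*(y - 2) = y^3 - 11*y^2 + 36*y - 36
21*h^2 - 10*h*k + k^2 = (-7*h + k)*(-3*h + k)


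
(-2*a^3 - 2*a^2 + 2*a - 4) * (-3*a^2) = 6*a^5 + 6*a^4 - 6*a^3 + 12*a^2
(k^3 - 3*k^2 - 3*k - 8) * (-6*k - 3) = -6*k^4 + 15*k^3 + 27*k^2 + 57*k + 24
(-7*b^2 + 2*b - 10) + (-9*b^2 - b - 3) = -16*b^2 + b - 13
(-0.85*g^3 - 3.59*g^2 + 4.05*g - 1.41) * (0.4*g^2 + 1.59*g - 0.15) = -0.34*g^5 - 2.7875*g^4 - 3.9606*g^3 + 6.414*g^2 - 2.8494*g + 0.2115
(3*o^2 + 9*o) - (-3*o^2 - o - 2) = 6*o^2 + 10*o + 2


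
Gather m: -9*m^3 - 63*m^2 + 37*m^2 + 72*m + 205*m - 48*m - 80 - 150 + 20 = -9*m^3 - 26*m^2 + 229*m - 210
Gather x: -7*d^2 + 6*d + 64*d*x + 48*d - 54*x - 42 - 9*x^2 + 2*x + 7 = -7*d^2 + 54*d - 9*x^2 + x*(64*d - 52) - 35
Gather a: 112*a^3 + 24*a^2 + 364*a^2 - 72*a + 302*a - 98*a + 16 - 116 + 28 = 112*a^3 + 388*a^2 + 132*a - 72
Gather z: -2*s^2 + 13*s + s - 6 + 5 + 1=-2*s^2 + 14*s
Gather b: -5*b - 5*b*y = b*(-5*y - 5)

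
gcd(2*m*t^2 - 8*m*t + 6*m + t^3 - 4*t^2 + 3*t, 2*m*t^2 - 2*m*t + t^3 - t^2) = 2*m*t - 2*m + t^2 - t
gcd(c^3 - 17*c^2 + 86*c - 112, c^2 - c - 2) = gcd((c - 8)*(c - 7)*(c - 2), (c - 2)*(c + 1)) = c - 2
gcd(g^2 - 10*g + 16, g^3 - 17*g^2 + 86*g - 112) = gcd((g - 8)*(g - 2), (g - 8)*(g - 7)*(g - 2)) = g^2 - 10*g + 16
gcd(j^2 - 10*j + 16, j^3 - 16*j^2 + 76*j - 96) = j^2 - 10*j + 16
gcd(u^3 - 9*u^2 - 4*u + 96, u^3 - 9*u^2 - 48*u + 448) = u - 8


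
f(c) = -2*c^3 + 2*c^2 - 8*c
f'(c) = -6*c^2 + 4*c - 8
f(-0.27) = 2.35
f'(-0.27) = -9.52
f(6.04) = -416.05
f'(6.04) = -202.73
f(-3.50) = 138.25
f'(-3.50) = -95.50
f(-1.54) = 24.37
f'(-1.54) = -28.39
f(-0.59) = 5.83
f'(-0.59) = -12.45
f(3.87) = -116.93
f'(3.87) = -82.38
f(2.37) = -34.35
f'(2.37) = -32.22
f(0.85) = -6.58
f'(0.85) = -8.94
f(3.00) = -60.00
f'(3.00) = -50.00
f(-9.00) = 1692.00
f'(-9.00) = -530.00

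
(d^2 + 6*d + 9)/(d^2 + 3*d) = (d + 3)/d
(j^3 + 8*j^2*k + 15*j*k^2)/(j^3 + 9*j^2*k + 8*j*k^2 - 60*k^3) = j*(j + 3*k)/(j^2 + 4*j*k - 12*k^2)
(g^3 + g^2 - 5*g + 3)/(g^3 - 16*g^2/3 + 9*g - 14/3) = 3*(g^2 + 2*g - 3)/(3*g^2 - 13*g + 14)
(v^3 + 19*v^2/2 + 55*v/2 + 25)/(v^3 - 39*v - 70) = (v + 5/2)/(v - 7)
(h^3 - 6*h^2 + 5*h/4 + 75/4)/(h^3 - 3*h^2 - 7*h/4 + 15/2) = (h - 5)/(h - 2)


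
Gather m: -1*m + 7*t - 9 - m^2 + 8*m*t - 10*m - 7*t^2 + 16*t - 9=-m^2 + m*(8*t - 11) - 7*t^2 + 23*t - 18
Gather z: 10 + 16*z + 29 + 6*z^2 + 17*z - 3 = 6*z^2 + 33*z + 36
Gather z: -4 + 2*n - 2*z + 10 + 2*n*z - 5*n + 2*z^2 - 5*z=-3*n + 2*z^2 + z*(2*n - 7) + 6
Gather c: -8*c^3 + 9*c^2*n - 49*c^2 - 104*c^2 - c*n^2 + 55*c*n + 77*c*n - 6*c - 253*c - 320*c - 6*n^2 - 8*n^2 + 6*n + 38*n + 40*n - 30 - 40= -8*c^3 + c^2*(9*n - 153) + c*(-n^2 + 132*n - 579) - 14*n^2 + 84*n - 70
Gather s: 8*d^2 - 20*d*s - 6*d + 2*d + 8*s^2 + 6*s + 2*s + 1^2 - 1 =8*d^2 - 4*d + 8*s^2 + s*(8 - 20*d)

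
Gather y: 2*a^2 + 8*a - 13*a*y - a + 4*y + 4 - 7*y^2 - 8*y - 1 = 2*a^2 + 7*a - 7*y^2 + y*(-13*a - 4) + 3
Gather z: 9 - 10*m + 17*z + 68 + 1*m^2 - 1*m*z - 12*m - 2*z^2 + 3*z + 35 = m^2 - 22*m - 2*z^2 + z*(20 - m) + 112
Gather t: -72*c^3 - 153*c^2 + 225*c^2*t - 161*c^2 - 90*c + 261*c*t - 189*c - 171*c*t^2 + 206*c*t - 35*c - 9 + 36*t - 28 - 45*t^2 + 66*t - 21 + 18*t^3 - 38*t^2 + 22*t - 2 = -72*c^3 - 314*c^2 - 314*c + 18*t^3 + t^2*(-171*c - 83) + t*(225*c^2 + 467*c + 124) - 60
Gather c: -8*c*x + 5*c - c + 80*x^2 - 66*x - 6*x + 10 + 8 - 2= c*(4 - 8*x) + 80*x^2 - 72*x + 16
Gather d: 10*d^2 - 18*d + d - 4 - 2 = 10*d^2 - 17*d - 6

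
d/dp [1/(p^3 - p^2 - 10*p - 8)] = (-3*p^2 + 2*p + 10)/(-p^3 + p^2 + 10*p + 8)^2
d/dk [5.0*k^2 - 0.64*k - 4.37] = 10.0*k - 0.64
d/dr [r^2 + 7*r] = 2*r + 7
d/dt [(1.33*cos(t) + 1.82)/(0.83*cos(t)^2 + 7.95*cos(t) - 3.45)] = (1.1039*cos(t)^2 + 3.0212*cos(t) + 19.0575)*sin(t)/(0.6889*cos(t)^4 + 13.197*cos(t)^3 + 57.4755*cos(t)^2 - 54.855*cos(t) + 11.9025)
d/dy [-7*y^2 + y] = 1 - 14*y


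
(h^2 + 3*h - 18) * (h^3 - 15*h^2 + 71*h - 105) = h^5 - 12*h^4 + 8*h^3 + 378*h^2 - 1593*h + 1890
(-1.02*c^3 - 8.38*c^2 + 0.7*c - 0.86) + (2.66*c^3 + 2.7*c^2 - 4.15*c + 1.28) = 1.64*c^3 - 5.68*c^2 - 3.45*c + 0.42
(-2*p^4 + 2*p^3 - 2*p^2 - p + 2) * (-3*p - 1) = 6*p^5 - 4*p^4 + 4*p^3 + 5*p^2 - 5*p - 2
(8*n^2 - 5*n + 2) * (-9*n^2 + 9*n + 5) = -72*n^4 + 117*n^3 - 23*n^2 - 7*n + 10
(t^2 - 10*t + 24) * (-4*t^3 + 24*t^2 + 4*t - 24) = -4*t^5 + 64*t^4 - 332*t^3 + 512*t^2 + 336*t - 576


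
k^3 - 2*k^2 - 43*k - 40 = (k - 8)*(k + 1)*(k + 5)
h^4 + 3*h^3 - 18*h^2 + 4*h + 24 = (h - 2)^2*(h + 1)*(h + 6)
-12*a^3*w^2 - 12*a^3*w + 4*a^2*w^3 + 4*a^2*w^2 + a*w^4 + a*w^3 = w*(-2*a + w)*(6*a + w)*(a*w + a)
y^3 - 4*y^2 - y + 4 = (y - 4)*(y - 1)*(y + 1)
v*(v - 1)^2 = v^3 - 2*v^2 + v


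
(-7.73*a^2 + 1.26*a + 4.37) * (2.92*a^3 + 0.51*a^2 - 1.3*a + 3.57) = -22.5716*a^5 - 0.263100000000001*a^4 + 23.452*a^3 - 27.0054*a^2 - 1.1828*a + 15.6009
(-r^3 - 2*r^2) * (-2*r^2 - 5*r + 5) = 2*r^5 + 9*r^4 + 5*r^3 - 10*r^2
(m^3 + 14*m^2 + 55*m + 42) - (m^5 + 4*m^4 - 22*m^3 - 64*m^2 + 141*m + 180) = -m^5 - 4*m^4 + 23*m^3 + 78*m^2 - 86*m - 138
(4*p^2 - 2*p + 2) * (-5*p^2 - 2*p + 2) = -20*p^4 + 2*p^3 + 2*p^2 - 8*p + 4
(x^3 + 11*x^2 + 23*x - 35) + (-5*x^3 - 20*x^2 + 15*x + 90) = -4*x^3 - 9*x^2 + 38*x + 55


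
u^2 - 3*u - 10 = (u - 5)*(u + 2)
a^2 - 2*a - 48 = (a - 8)*(a + 6)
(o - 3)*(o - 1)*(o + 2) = o^3 - 2*o^2 - 5*o + 6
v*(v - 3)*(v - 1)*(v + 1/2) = v^4 - 7*v^3/2 + v^2 + 3*v/2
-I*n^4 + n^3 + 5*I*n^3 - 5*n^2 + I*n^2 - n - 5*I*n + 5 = (n - 5)*(n + 1)*(n + I)*(-I*n + I)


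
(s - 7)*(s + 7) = s^2 - 49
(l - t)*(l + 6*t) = l^2 + 5*l*t - 6*t^2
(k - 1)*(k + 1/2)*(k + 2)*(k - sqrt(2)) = k^4 - sqrt(2)*k^3 + 3*k^3/2 - 3*sqrt(2)*k^2/2 - 3*k^2/2 - k + 3*sqrt(2)*k/2 + sqrt(2)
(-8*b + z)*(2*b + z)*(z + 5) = -16*b^2*z - 80*b^2 - 6*b*z^2 - 30*b*z + z^3 + 5*z^2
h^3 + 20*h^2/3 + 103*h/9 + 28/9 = (h + 1/3)*(h + 7/3)*(h + 4)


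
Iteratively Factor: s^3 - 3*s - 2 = (s + 1)*(s^2 - s - 2) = (s - 2)*(s + 1)*(s + 1)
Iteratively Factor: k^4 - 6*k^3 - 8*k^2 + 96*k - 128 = (k + 4)*(k^3 - 10*k^2 + 32*k - 32) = (k - 4)*(k + 4)*(k^2 - 6*k + 8) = (k - 4)^2*(k + 4)*(k - 2)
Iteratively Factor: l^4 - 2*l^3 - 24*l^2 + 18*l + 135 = (l + 3)*(l^3 - 5*l^2 - 9*l + 45) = (l - 5)*(l + 3)*(l^2 - 9) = (l - 5)*(l - 3)*(l + 3)*(l + 3)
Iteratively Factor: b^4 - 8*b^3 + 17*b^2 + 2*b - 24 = (b + 1)*(b^3 - 9*b^2 + 26*b - 24) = (b - 2)*(b + 1)*(b^2 - 7*b + 12) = (b - 3)*(b - 2)*(b + 1)*(b - 4)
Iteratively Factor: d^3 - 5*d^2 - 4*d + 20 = (d - 2)*(d^2 - 3*d - 10) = (d - 2)*(d + 2)*(d - 5)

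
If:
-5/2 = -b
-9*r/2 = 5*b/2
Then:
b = 5/2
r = -25/18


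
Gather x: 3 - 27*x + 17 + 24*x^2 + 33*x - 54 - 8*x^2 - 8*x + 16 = 16*x^2 - 2*x - 18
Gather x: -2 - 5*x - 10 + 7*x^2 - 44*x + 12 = 7*x^2 - 49*x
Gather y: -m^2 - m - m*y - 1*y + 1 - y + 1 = -m^2 - m + y*(-m - 2) + 2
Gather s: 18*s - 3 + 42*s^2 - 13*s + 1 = 42*s^2 + 5*s - 2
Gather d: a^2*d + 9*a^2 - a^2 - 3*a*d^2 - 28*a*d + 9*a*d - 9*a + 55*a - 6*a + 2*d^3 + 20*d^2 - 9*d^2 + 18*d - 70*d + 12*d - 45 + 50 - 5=8*a^2 + 40*a + 2*d^3 + d^2*(11 - 3*a) + d*(a^2 - 19*a - 40)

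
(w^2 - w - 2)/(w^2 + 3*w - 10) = (w + 1)/(w + 5)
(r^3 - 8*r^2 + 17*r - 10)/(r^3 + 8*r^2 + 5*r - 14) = (r^2 - 7*r + 10)/(r^2 + 9*r + 14)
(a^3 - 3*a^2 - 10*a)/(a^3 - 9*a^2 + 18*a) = (a^2 - 3*a - 10)/(a^2 - 9*a + 18)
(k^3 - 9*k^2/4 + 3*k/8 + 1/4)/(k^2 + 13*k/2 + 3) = (8*k^3 - 18*k^2 + 3*k + 2)/(4*(2*k^2 + 13*k + 6))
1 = 1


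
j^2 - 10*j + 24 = (j - 6)*(j - 4)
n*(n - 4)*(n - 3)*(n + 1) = n^4 - 6*n^3 + 5*n^2 + 12*n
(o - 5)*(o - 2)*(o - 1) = o^3 - 8*o^2 + 17*o - 10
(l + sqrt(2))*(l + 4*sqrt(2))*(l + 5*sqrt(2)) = l^3 + 10*sqrt(2)*l^2 + 58*l + 40*sqrt(2)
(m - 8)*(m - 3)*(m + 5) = m^3 - 6*m^2 - 31*m + 120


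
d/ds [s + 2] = 1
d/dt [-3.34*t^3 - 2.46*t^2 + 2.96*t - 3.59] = -10.02*t^2 - 4.92*t + 2.96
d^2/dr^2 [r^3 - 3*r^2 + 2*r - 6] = 6*r - 6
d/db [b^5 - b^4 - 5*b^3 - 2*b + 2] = 5*b^4 - 4*b^3 - 15*b^2 - 2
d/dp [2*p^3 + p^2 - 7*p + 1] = 6*p^2 + 2*p - 7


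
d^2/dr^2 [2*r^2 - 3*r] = 4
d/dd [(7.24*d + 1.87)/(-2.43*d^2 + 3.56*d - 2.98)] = (17.5932*d^2 + 9.0882*d - 28.2324)/(5.9049*d^4 - 17.3016*d^3 + 27.1564*d^2 - 21.2176*d + 8.8804)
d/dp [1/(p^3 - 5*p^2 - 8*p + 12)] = (-3*p^2 + 10*p + 8)/(p^3 - 5*p^2 - 8*p + 12)^2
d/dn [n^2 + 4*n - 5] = 2*n + 4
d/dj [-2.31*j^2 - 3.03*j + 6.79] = -4.62*j - 3.03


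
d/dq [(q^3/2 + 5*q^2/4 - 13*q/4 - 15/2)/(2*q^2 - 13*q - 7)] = (4*q^4 - 52*q^3 - 81*q^2 + 50*q - 299)/(4*(4*q^4 - 52*q^3 + 141*q^2 + 182*q + 49))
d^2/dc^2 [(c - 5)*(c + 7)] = 2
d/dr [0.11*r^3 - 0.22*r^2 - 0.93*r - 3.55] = 0.33*r^2 - 0.44*r - 0.93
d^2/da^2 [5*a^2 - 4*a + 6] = 10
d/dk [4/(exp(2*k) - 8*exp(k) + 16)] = 8*(4 - exp(k))*exp(k)/(exp(2*k) - 8*exp(k) + 16)^2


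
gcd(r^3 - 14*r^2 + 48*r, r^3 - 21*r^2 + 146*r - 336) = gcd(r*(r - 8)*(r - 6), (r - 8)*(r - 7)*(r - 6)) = r^2 - 14*r + 48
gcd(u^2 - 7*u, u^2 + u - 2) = 1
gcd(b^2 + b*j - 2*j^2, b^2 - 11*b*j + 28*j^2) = 1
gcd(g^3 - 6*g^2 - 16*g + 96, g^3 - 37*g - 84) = g + 4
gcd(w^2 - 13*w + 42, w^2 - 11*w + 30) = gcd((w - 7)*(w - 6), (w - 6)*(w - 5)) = w - 6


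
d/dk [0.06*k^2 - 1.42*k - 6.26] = 0.12*k - 1.42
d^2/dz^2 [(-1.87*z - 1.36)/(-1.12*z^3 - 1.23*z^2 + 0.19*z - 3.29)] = (14.074368*z^5 + 35.92848*z^4 + 36.430694*z^3 - 72.078096*z^2 - 77.378934*z - 8.570958)/(1.404928*z^9 + 4.628736*z^8 + 4.368336*z^7 + 12.671331*z^6 + 26.452767*z^5 + 10.86486*z^4 + 31.748879*z^3 + 40.297236*z^2 - 6.169737*z + 35.611289)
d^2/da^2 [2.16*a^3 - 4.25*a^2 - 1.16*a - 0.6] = 12.96*a - 8.5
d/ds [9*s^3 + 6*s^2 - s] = 27*s^2 + 12*s - 1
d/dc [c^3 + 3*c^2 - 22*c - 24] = 3*c^2 + 6*c - 22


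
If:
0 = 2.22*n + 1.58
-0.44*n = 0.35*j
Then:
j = 0.89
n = -0.71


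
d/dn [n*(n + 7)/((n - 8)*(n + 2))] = (-13*n^2 - 32*n - 112)/(n^4 - 12*n^3 + 4*n^2 + 192*n + 256)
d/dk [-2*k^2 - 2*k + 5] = -4*k - 2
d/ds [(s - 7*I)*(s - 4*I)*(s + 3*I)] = 3*s^2 - 16*I*s + 5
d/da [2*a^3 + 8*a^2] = 2*a*(3*a + 8)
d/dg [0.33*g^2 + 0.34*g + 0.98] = 0.66*g + 0.34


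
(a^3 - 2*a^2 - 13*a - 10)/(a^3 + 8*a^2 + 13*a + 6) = (a^2 - 3*a - 10)/(a^2 + 7*a + 6)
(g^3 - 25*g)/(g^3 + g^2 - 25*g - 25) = g/(g + 1)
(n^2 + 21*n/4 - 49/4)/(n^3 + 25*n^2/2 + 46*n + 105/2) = (4*n - 7)/(2*(2*n^2 + 11*n + 15))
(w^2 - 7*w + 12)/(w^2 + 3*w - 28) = (w - 3)/(w + 7)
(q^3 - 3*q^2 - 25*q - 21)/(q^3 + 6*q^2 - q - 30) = (q^2 - 6*q - 7)/(q^2 + 3*q - 10)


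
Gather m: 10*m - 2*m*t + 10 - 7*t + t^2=m*(10 - 2*t) + t^2 - 7*t + 10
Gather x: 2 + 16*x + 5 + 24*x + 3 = 40*x + 10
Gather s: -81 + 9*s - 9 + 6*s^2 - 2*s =6*s^2 + 7*s - 90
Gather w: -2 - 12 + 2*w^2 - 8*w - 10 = 2*w^2 - 8*w - 24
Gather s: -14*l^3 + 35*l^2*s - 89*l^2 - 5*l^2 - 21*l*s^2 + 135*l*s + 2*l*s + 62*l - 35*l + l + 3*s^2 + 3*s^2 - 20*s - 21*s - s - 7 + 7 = -14*l^3 - 94*l^2 + 28*l + s^2*(6 - 21*l) + s*(35*l^2 + 137*l - 42)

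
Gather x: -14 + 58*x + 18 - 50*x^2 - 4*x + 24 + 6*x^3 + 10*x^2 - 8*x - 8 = 6*x^3 - 40*x^2 + 46*x + 20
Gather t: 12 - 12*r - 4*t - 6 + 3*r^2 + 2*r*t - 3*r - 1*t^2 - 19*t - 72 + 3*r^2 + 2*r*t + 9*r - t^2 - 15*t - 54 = 6*r^2 - 6*r - 2*t^2 + t*(4*r - 38) - 120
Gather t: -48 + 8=-40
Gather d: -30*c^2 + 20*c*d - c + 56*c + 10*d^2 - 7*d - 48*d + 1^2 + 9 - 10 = -30*c^2 + 55*c + 10*d^2 + d*(20*c - 55)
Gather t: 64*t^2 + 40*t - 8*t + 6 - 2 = 64*t^2 + 32*t + 4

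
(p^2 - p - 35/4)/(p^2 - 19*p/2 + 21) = (p + 5/2)/(p - 6)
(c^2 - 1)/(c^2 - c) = (c + 1)/c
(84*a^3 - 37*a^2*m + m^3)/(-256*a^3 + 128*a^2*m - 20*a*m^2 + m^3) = (-21*a^2 + 4*a*m + m^2)/(64*a^2 - 16*a*m + m^2)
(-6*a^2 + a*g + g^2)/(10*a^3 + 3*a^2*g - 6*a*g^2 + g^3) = (-3*a - g)/(5*a^2 + 4*a*g - g^2)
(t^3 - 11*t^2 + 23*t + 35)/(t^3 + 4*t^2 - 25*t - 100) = (t^2 - 6*t - 7)/(t^2 + 9*t + 20)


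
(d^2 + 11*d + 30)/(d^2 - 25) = (d + 6)/(d - 5)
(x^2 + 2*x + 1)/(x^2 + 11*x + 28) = (x^2 + 2*x + 1)/(x^2 + 11*x + 28)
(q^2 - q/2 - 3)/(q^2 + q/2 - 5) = (2*q + 3)/(2*q + 5)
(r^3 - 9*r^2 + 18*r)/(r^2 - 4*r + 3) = r*(r - 6)/(r - 1)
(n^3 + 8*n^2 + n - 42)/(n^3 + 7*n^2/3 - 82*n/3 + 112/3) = 3*(n + 3)/(3*n - 8)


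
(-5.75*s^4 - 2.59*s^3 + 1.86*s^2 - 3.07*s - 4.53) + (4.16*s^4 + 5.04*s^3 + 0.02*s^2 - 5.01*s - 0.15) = -1.59*s^4 + 2.45*s^3 + 1.88*s^2 - 8.08*s - 4.68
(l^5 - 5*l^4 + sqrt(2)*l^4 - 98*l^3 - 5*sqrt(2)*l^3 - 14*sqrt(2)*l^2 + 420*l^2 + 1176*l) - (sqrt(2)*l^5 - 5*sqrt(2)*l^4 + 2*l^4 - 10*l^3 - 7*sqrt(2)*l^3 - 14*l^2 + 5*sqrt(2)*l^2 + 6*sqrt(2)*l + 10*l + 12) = -sqrt(2)*l^5 + l^5 - 7*l^4 + 6*sqrt(2)*l^4 - 88*l^3 + 2*sqrt(2)*l^3 - 19*sqrt(2)*l^2 + 434*l^2 - 6*sqrt(2)*l + 1166*l - 12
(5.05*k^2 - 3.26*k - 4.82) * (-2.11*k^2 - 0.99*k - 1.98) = -10.6555*k^4 + 1.8791*k^3 + 3.3986*k^2 + 11.2266*k + 9.5436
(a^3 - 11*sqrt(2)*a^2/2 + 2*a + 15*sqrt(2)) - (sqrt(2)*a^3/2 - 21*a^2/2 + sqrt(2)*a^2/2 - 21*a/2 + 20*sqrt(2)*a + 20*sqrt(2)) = -sqrt(2)*a^3/2 + a^3 - 6*sqrt(2)*a^2 + 21*a^2/2 - 20*sqrt(2)*a + 25*a/2 - 5*sqrt(2)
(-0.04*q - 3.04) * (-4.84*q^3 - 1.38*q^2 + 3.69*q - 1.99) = 0.1936*q^4 + 14.7688*q^3 + 4.0476*q^2 - 11.138*q + 6.0496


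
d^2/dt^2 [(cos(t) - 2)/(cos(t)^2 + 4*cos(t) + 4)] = (-43*cos(t)/4 + 8*cos(2*t) - cos(3*t)/4 - 12)/(cos(t) + 2)^4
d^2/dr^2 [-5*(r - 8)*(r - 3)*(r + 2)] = 90 - 30*r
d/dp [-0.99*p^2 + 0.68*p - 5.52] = 0.68 - 1.98*p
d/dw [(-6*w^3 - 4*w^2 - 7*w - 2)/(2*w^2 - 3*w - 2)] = 2*(-6*w^4 + 18*w^3 + 31*w^2 + 12*w + 4)/(4*w^4 - 12*w^3 + w^2 + 12*w + 4)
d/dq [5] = 0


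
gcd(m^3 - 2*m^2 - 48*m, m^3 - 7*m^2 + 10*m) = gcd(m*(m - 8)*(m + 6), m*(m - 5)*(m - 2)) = m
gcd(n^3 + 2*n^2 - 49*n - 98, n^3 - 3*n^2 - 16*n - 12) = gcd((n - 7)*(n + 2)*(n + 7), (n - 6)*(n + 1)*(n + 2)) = n + 2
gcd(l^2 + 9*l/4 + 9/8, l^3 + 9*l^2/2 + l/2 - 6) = l + 3/2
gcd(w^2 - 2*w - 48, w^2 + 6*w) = w + 6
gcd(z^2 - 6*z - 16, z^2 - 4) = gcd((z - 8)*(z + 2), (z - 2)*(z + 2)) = z + 2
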